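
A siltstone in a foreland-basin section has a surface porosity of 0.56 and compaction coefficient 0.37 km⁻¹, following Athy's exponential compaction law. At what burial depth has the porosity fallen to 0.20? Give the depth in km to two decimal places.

Invert Athy's law: Z = ln(n₀/n) / k
Z = ln(0.56/0.2) / 0.37 = ln(2.8) / 0.37 = 1.0296 / 0.37 = 2.783 km

2.78 km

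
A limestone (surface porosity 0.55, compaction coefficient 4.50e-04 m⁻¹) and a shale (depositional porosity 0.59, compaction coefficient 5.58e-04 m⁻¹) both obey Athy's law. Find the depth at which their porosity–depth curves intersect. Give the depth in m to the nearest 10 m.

Working in km (1 km = 1000 m; β in km⁻¹ = β in m⁻¹ × 1000):
Set n₀ₐ e^(−βₐz) = n₀ᵦ e^(−βᵦz) ⇒ ln(n₀ₐ/n₀ᵦ) = (βₐ − βᵦ)·z
z = ln(0.55/0.59) / (0.45 − 0.558) = -0.0702 / -0.108 = 0.650 km

650 m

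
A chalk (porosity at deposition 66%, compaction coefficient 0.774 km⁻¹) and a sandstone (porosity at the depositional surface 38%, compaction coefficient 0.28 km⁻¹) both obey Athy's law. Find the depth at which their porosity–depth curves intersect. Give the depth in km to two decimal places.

1.12 km

Set n₀ₐ e^(−βₐd) = n₀ᵦ e^(−βᵦd) ⇒ ln(n₀ₐ/n₀ᵦ) = (βₐ − βᵦ)·d
d = ln(0.66/0.38) / (0.774 − 0.28) = 0.5521 / 0.494 = 1.118 km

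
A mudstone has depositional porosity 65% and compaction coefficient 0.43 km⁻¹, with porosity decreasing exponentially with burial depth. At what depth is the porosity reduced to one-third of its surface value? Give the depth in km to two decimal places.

2.55 km

φ/φ₀ = 1/3 ⇒ exp(−c·Z) = 1/3 ⇒ Z = ln(3) / c
Z = 1.0986 / 0.43 = 2.555 km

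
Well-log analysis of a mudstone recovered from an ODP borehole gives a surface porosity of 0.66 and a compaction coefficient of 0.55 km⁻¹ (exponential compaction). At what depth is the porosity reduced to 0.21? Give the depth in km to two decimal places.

2.08 km

Invert Athy's law: d = ln(φ₀/φ) / k
d = ln(0.66/0.21) / 0.55 = ln(3.143) / 0.55 = 1.1451 / 0.55 = 2.082 km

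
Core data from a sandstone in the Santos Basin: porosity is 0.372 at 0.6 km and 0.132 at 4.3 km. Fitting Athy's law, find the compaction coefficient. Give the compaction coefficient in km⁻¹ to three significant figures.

Athy: φ(d) = φ₀ e^(−kd) ⇒ φ₁/φ₂ = e^{k(d₂−d₁)} ⇒ k = ln(φ₁/φ₂)/(d₂−d₁)
k = ln(0.372/0.132) / (4.3 − 0.6) = ln(2.818) / 3.7 = 1.0361 / 3.7 = 0.28 km⁻¹

0.280 km⁻¹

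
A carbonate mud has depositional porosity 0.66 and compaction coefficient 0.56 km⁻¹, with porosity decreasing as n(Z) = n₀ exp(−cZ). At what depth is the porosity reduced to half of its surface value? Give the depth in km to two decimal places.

1.24 km

n/n₀ = 1/2 ⇒ exp(−c·Z) = 1/2 ⇒ Z = ln(2) / c
Z = 0.6931 / 0.56 = 1.238 km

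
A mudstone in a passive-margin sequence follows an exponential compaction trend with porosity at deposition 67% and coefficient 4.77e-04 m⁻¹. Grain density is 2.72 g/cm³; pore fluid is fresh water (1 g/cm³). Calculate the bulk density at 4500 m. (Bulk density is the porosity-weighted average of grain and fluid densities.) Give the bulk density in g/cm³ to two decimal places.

Working in km (1 km = 1000 m; c in km⁻¹ = c in m⁻¹ × 1000):
Porosity at depth: φ = 0.67·exp(−0.477×4.5) = 0.67×0.1169 = 0.0783
Bulk density: ρ_b = (1−φ)ρ_g + φ·ρ_f = 0.9217×2.72 + 0.0783×1
       = 2.507 + 0.078 = 2.585 g/cm³

2.59 g/cm³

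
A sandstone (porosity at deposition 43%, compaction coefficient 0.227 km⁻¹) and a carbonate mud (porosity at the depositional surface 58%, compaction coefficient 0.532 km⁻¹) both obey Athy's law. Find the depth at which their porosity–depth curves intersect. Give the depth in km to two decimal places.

0.98 km

Set φ₀ₐ e^(−βₐZ) = φ₀ᵦ e^(−βᵦZ) ⇒ ln(φ₀ₐ/φ₀ᵦ) = (βₐ − βᵦ)·Z
Z = ln(0.43/0.58) / (0.227 − 0.532) = -0.2992 / -0.305 = 0.981 km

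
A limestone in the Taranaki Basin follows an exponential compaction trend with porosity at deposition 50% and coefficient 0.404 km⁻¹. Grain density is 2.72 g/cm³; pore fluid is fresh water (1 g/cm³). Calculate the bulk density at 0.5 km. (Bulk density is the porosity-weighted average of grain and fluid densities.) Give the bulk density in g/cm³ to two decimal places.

Porosity at depth: φ = 0.5·exp(−0.404×0.5) = 0.5×0.8171 = 0.4085
Bulk density: ρ_b = (1−φ)ρ_g + φ·ρ_f = 0.5915×2.72 + 0.4085×1
       = 1.609 + 0.409 = 2.017 g/cm³

2.02 g/cm³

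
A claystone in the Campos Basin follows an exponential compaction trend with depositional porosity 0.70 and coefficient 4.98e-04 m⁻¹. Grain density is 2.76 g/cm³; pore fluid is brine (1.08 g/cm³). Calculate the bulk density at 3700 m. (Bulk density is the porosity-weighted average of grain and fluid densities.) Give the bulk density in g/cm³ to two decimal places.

2.57 g/cm³

Working in km (1 km = 1000 m; c in km⁻¹ = c in m⁻¹ × 1000):
Porosity at depth: phi = 0.7·exp(−0.498×3.7) = 0.7×0.1584 = 0.1109
Bulk density: ρ_b = (1−phi)ρ_g + phi·ρ_f = 0.8891×2.76 + 0.1109×1.08
       = 2.454 + 0.120 = 2.574 g/cm³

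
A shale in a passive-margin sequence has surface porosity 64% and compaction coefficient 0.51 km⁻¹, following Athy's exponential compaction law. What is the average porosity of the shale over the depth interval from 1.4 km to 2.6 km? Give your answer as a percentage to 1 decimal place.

⟨phi⟩ = (1/(z₂−z₁)) ∫ phi₀ e^(−kz) dz = phi₀·(e^(−k·z₁) − e^(−k·z₂)) / (k·(z₂−z₁))
e^(−0.51×1.4) = 0.4897; e^(−0.51×2.6) = 0.2655
⟨phi⟩ = 0.64 × (0.4897 − 0.2655) / (0.51 × 1.2) = 0.64 × 0.3662 = 0.2344

23.4%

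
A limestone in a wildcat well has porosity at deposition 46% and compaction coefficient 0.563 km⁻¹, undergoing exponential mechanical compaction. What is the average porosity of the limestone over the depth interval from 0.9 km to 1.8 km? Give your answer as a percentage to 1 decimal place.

⟨n⟩ = (1/(z₂−z₁)) ∫ n₀ e^(−βz) dz = n₀·(e^(−β·z₁) − e^(−β·z₂)) / (β·(z₂−z₁))
e^(−0.563×0.9) = 0.6025; e^(−0.563×1.8) = 0.3630
⟨n⟩ = 0.46 × (0.6025 − 0.3630) / (0.563 × 0.9) = 0.46 × 0.4727 = 0.2174

21.7%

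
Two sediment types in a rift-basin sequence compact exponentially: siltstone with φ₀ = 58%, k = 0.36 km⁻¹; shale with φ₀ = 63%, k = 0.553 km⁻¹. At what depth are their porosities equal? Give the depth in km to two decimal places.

0.43 km

Set φ₀ₐ e^(−kₐz) = φ₀ᵦ e^(−kᵦz) ⇒ ln(φ₀ₐ/φ₀ᵦ) = (kₐ − kᵦ)·z
z = ln(0.58/0.63) / (0.36 − 0.553) = -0.0827 / -0.193 = 0.428 km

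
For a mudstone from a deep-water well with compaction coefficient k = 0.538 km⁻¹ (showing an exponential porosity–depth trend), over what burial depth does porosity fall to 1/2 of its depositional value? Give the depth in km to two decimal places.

phi/phi₀ = 1/2 ⇒ exp(−k·d) = 1/2 ⇒ d = ln(2) / k
d = 0.6931 / 0.538 = 1.288 km

1.29 km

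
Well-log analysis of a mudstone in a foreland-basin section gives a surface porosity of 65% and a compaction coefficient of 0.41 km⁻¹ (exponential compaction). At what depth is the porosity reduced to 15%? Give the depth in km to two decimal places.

3.58 km

Invert Athy's law: z = ln(n₀/n) / k
z = ln(0.65/0.15) / 0.41 = ln(4.333) / 0.41 = 1.4663 / 0.41 = 3.576 km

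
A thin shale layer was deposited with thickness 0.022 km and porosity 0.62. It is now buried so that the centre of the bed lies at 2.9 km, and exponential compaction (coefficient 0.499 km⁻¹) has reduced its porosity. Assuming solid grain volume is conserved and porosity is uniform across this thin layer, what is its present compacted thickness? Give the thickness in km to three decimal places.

Porosity at 2.9 km: φ = 0.62·exp(−0.499×2.9) = 0.1459
Solid-volume conservation: h(1−φ) = h₀(1−φ₀) ⇒ h = h₀·(1−φ₀)/(1−φ)
h = 0.022 × (1 − 0.62)/(1 − 0.1459) = 0.022 × 0.4449 = 0.0098 km

0.010 km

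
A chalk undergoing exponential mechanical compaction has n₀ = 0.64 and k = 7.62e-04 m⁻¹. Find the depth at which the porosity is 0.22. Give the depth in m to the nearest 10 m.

1400 m

Working in km (1 km = 1000 m; k in km⁻¹ = k in m⁻¹ × 1000):
Invert Athy's law: Z = ln(n₀/n) / k
Z = ln(0.64/0.22) / 0.762 = ln(2.909) / 0.762 = 1.0678 / 0.762 = 1.401 km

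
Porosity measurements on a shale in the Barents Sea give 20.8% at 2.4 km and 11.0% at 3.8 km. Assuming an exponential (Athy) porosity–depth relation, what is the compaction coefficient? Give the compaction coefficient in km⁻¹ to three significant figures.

Athy: phi(d) = phi₀ e^(−cd) ⇒ phi₁/phi₂ = e^{c(d₂−d₁)} ⇒ c = ln(phi₁/phi₂)/(d₂−d₁)
c = ln(0.208/0.11) / (3.8 − 2.4) = ln(1.891) / 1.4 = 0.6371 / 1.4 = 0.455 km⁻¹

0.455 km⁻¹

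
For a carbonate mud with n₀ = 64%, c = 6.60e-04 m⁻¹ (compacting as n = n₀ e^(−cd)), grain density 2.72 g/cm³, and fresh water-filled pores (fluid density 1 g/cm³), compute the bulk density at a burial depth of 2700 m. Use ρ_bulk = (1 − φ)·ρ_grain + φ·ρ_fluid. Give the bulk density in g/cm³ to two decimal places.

Working in km (1 km = 1000 m; c in km⁻¹ = c in m⁻¹ × 1000):
Porosity at depth: n = 0.64·exp(−0.66×2.7) = 0.64×0.1683 = 0.1077
Bulk density: ρ_b = (1−n)ρ_g + n·ρ_f = 0.8923×2.72 + 0.1077×1
       = 2.427 + 0.108 = 2.535 g/cm³

2.53 g/cm³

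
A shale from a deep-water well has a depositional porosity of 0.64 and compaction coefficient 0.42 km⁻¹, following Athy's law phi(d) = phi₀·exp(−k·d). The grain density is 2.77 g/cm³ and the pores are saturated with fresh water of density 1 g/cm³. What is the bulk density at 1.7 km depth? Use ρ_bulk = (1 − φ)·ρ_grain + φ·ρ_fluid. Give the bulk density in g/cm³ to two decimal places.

Porosity at depth: phi = 0.64·exp(−0.42×1.7) = 0.64×0.4897 = 0.3134
Bulk density: ρ_b = (1−phi)ρ_g + phi·ρ_f = 0.6866×2.77 + 0.3134×1
       = 1.902 + 0.313 = 2.215 g/cm³

2.22 g/cm³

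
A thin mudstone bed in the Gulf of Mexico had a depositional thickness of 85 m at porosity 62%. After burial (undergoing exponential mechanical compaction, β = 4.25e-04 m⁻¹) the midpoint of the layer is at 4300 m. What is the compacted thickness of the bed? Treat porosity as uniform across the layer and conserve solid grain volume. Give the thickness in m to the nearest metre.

36 m

Working in km (1 km = 1000 m; β in km⁻¹ = β in m⁻¹ × 1000):
Porosity at 4.3 km: phi = 0.62·exp(−0.425×4.3) = 0.0997
Solid-volume conservation: h(1−phi) = h₀(1−phi₀) ⇒ h = h₀·(1−phi₀)/(1−phi)
h = 0.085 × (1 − 0.62)/(1 − 0.0997) = 0.085 × 0.4221 = 0.0359 km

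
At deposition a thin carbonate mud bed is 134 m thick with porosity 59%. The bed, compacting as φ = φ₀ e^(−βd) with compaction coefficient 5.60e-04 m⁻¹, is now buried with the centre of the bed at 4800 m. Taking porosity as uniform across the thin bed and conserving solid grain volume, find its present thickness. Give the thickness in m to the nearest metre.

Working in km (1 km = 1000 m; β in km⁻¹ = β in m⁻¹ × 1000):
Porosity at 4.8 km: φ = 0.59·exp(−0.56×4.8) = 0.0401
Solid-volume conservation: h(1−φ) = h₀(1−φ₀) ⇒ h = h₀·(1−φ₀)/(1−φ)
h = 0.134 × (1 − 0.59)/(1 − 0.0401) = 0.134 × 0.4271 = 0.0572 km

57 m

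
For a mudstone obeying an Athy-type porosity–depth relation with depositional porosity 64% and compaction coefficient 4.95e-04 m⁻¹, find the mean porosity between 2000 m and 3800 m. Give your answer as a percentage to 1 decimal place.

Working in km (1 km = 1000 m; k in km⁻¹ = k in m⁻¹ × 1000):
⟨φ⟩ = (1/(Z₂−Z₁)) ∫ φ₀ e^(−kZ) dZ = φ₀·(e^(−k·Z₁) − e^(−k·Z₂)) / (k·(Z₂−Z₁))
e^(−0.495×2) = 0.3716; e^(−0.495×3.8) = 0.1524
⟨φ⟩ = 0.64 × (0.3716 − 0.1524) / (0.495 × 1.8) = 0.64 × 0.2459 = 0.1574

15.7%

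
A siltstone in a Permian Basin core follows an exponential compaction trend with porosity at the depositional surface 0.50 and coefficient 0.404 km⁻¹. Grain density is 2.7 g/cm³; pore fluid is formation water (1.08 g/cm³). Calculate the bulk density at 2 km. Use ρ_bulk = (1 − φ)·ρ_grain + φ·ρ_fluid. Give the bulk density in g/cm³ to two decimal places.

Porosity at depth: n = 0.5·exp(−0.404×2) = 0.5×0.4457 = 0.2229
Bulk density: ρ_b = (1−n)ρ_g + n·ρ_f = 0.7771×2.7 + 0.2229×1.08
       = 2.098 + 0.241 = 2.339 g/cm³

2.34 g/cm³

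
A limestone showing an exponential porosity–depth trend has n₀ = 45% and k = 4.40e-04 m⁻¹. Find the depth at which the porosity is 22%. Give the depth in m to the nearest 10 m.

1630 m

Working in km (1 km = 1000 m; k in km⁻¹ = k in m⁻¹ × 1000):
Invert Athy's law: d = ln(n₀/n) / k
d = ln(0.45/0.22) / 0.44 = ln(2.045) / 0.44 = 0.7156 / 0.44 = 1.626 km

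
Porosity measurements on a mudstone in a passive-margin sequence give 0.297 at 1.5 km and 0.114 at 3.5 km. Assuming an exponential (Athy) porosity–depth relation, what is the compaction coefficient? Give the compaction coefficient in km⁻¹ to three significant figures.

Athy: φ(Z) = φ₀ e^(−βZ) ⇒ φ₁/φ₂ = e^{β(Z₂−Z₁)} ⇒ β = ln(φ₁/φ₂)/(Z₂−Z₁)
β = ln(0.297/0.114) / (3.5 − 1.5) = ln(2.605) / 2 = 0.9575 / 2 = 0.4788 km⁻¹

0.479 km⁻¹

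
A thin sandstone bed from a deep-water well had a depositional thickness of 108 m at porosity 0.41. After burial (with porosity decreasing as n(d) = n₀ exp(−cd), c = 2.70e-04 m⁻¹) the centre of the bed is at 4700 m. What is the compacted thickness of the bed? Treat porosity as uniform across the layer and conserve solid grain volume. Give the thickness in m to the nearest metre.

72 m

Working in km (1 km = 1000 m; c in km⁻¹ = c in m⁻¹ × 1000):
Porosity at 4.7 km: n = 0.41·exp(−0.27×4.7) = 0.1153
Solid-volume conservation: h(1−n) = h₀(1−n₀) ⇒ h = h₀·(1−n₀)/(1−n)
h = 0.108 × (1 − 0.41)/(1 − 0.1153) = 0.108 × 0.6669 = 0.0720 km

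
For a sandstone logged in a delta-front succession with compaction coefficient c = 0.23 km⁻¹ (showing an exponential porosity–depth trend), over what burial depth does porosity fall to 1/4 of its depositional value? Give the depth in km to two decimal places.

φ/φ₀ = 1/4 ⇒ exp(−c·Z) = 1/4 ⇒ Z = ln(4) / c
Z = 1.3863 / 0.23 = 6.027 km

6.03 km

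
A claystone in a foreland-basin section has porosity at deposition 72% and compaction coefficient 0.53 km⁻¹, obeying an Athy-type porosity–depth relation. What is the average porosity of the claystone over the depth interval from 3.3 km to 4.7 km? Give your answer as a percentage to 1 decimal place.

8.8%

⟨phi⟩ = (1/(Z₂−Z₁)) ∫ phi₀ e^(−βZ) dZ = phi₀·(e^(−β·Z₁) − e^(−β·Z₂)) / (β·(Z₂−Z₁))
e^(−0.53×3.3) = 0.1739; e^(−0.53×4.7) = 0.0828
⟨phi⟩ = 0.72 × (0.1739 − 0.0828) / (0.53 × 1.4) = 0.72 × 0.1228 = 0.0884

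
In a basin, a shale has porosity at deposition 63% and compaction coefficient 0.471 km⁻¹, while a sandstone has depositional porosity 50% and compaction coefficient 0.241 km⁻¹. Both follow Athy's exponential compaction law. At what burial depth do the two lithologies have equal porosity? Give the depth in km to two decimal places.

1.00 km

Set φ₀ₐ e^(−cₐd) = φ₀ᵦ e^(−cᵦd) ⇒ ln(φ₀ₐ/φ₀ᵦ) = (cₐ − cᵦ)·d
d = ln(0.63/0.5) / (0.471 − 0.241) = 0.2311 / 0.23 = 1.005 km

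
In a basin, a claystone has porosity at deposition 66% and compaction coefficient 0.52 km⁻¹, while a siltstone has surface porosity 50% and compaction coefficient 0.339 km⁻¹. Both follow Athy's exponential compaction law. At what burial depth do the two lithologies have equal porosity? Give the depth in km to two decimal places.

Set n₀ₐ e^(−kₐd) = n₀ᵦ e^(−kᵦd) ⇒ ln(n₀ₐ/n₀ᵦ) = (kₐ − kᵦ)·d
d = ln(0.66/0.5) / (0.52 − 0.339) = 0.2776 / 0.181 = 1.534 km

1.53 km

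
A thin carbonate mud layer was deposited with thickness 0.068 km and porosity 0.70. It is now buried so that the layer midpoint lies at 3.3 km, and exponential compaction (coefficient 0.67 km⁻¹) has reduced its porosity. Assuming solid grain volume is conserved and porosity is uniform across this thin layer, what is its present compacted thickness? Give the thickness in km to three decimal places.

0.022 km

Porosity at 3.3 km: n = 0.7·exp(−0.67×3.3) = 0.0767
Solid-volume conservation: h(1−n) = h₀(1−n₀) ⇒ h = h₀·(1−n₀)/(1−n)
h = 0.068 × (1 − 0.7)/(1 − 0.0767) = 0.068 × 0.3249 = 0.0221 km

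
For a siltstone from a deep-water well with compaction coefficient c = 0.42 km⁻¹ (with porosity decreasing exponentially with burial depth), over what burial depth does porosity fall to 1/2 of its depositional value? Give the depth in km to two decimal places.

1.65 km

phi/phi₀ = 1/2 ⇒ exp(−c·Z) = 1/2 ⇒ Z = ln(2) / c
Z = 0.6931 / 0.42 = 1.650 km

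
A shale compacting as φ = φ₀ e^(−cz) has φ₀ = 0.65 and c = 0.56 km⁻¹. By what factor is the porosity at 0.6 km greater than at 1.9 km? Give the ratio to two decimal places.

2.07

φ(z₁)/φ(z₂) = e^(−c·z₁)/e^(−c·z₂) = e^{c(z₂−z₁)}
= exp(0.56 × 1.3) = exp(0.728) = 2.0709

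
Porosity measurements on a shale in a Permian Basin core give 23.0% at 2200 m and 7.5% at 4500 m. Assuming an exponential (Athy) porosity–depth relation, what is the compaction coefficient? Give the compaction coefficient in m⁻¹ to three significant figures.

0.000487 m⁻¹

Working in km (1 km = 1000 m; k in km⁻¹ = k in m⁻¹ × 1000):
Athy: φ(z) = φ₀ e^(−kz) ⇒ φ₁/φ₂ = e^{k(z₂−z₁)} ⇒ k = ln(φ₁/φ₂)/(z₂−z₁)
k = ln(0.23/0.075) / (4.5 − 2.2) = ln(3.067) / 2.3 = 1.1206 / 2.3 = 0.4872 km⁻¹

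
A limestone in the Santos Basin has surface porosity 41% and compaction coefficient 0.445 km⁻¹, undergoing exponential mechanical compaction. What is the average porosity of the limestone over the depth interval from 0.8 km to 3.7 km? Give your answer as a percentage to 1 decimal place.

16.1%

⟨phi⟩ = (1/(Z₂−Z₁)) ∫ phi₀ e^(−kZ) dZ = phi₀·(e^(−k·Z₁) − e^(−k·Z₂)) / (k·(Z₂−Z₁))
e^(−0.445×0.8) = 0.7005; e^(−0.445×3.7) = 0.1927
⟨phi⟩ = 0.41 × (0.7005 − 0.1927) / (0.445 × 2.9) = 0.41 × 0.3935 = 0.1613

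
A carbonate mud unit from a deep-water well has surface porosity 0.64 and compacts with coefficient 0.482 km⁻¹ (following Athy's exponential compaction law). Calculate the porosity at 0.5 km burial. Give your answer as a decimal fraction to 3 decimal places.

0.503

φ = φ₀·exp(−k·z) = 0.64 × exp(−0.482 × 0.5) = 0.64 × exp(−0.241)
  = 0.64 × 0.7858 = 0.5029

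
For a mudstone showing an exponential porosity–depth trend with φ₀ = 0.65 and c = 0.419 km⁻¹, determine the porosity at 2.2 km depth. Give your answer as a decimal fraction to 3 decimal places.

φ = φ₀·exp(−c·Z) = 0.65 × exp(−0.419 × 2.2) = 0.65 × exp(−0.9218)
  = 0.65 × 0.3978 = 0.2586

0.259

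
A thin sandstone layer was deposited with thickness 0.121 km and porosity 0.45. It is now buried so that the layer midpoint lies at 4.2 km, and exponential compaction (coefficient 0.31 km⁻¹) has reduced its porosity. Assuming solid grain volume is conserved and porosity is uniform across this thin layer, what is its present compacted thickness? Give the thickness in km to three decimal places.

0.076 km

Porosity at 4.2 km: phi = 0.45·exp(−0.31×4.2) = 0.1224
Solid-volume conservation: h(1−phi) = h₀(1−phi₀) ⇒ h = h₀·(1−phi₀)/(1−phi)
h = 0.121 × (1 − 0.45)/(1 − 0.1224) = 0.121 × 0.6267 = 0.0758 km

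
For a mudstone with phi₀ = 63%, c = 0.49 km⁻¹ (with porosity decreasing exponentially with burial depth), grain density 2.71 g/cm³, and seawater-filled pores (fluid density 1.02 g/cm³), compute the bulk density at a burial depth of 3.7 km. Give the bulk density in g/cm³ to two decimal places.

2.54 g/cm³

Porosity at depth: phi = 0.63·exp(−0.49×3.7) = 0.63×0.1632 = 0.1028
Bulk density: ρ_b = (1−phi)ρ_g + phi·ρ_f = 0.8972×2.71 + 0.1028×1.02
       = 2.431 + 0.105 = 2.536 g/cm³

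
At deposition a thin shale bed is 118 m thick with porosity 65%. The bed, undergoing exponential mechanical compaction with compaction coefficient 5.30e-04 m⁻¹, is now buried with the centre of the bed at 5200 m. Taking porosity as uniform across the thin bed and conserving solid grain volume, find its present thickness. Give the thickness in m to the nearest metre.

43 m

Working in km (1 km = 1000 m; β in km⁻¹ = β in m⁻¹ × 1000):
Porosity at 5.2 km: φ = 0.65·exp(−0.53×5.2) = 0.0413
Solid-volume conservation: h(1−φ) = h₀(1−φ₀) ⇒ h = h₀·(1−φ₀)/(1−φ)
h = 0.118 × (1 − 0.65)/(1 − 0.0413) = 0.118 × 0.3651 = 0.0431 km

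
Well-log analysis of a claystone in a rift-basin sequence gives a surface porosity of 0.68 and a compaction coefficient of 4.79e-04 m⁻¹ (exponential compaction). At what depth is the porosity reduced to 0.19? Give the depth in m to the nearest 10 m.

2660 m

Working in km (1 km = 1000 m; β in km⁻¹ = β in m⁻¹ × 1000):
Invert Athy's law: z = ln(n₀/n) / β
z = ln(0.68/0.19) / 0.479 = ln(3.579) / 0.479 = 1.2751 / 0.479 = 2.662 km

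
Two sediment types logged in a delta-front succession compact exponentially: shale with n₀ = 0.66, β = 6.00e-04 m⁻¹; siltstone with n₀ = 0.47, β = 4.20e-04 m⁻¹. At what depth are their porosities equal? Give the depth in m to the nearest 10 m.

1890 m

Working in km (1 km = 1000 m; β in km⁻¹ = β in m⁻¹ × 1000):
Set n₀ₐ e^(−βₐd) = n₀ᵦ e^(−βᵦd) ⇒ ln(n₀ₐ/n₀ᵦ) = (βₐ − βᵦ)·d
d = ln(0.66/0.47) / (0.6 − 0.42) = 0.3395 / 0.18 = 1.886 km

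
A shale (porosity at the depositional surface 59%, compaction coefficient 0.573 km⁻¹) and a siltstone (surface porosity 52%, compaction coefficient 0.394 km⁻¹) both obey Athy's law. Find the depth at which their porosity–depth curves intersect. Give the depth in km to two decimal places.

Set n₀ₐ e^(−βₐz) = n₀ᵦ e^(−βᵦz) ⇒ ln(n₀ₐ/n₀ᵦ) = (βₐ − βᵦ)·z
z = ln(0.59/0.52) / (0.573 − 0.394) = 0.1263 / 0.179 = 0.706 km

0.71 km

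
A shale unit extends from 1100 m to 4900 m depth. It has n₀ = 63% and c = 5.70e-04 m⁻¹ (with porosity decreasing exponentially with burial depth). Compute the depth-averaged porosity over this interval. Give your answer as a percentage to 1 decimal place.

Working in km (1 km = 1000 m; c in km⁻¹ = c in m⁻¹ × 1000):
⟨n⟩ = (1/(z₂−z₁)) ∫ n₀ e^(−cz) dz = n₀·(e^(−c·z₁) − e^(−c·z₂)) / (c·(z₂−z₁))
e^(−0.57×1.1) = 0.5342; e^(−0.57×4.9) = 0.0612
⟨n⟩ = 0.63 × (0.5342 − 0.0612) / (0.57 × 3.8) = 0.63 × 0.2184 = 0.1376

13.8%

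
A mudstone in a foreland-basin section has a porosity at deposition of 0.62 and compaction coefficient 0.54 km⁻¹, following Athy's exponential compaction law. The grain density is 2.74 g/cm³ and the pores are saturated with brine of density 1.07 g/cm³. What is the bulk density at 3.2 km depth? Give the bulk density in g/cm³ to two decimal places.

Porosity at depth: phi = 0.62·exp(−0.54×3.2) = 0.62×0.1776 = 0.1101
Bulk density: ρ_b = (1−phi)ρ_g + phi·ρ_f = 0.8899×2.74 + 0.1101×1.07
       = 2.438 + 0.118 = 2.556 g/cm³

2.56 g/cm³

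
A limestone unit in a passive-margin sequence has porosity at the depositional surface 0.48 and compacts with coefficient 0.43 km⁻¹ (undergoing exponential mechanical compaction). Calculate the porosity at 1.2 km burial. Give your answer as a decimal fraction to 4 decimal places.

0.2865

φ = φ₀·exp(−k·z) = 0.48 × exp(−0.43 × 1.2) = 0.48 × exp(−0.516)
  = 0.48 × 0.5969 = 0.2865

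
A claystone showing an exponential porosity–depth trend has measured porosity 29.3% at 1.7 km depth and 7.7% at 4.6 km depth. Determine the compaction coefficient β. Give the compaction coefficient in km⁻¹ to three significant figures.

0.461 km⁻¹

Athy: n(d) = n₀ e^(−βd) ⇒ n₁/n₂ = e^{β(d₂−d₁)} ⇒ β = ln(n₁/n₂)/(d₂−d₁)
β = ln(0.293/0.077) / (4.6 − 1.7) = ln(3.805) / 2.9 = 1.3364 / 2.9 = 0.4608 km⁻¹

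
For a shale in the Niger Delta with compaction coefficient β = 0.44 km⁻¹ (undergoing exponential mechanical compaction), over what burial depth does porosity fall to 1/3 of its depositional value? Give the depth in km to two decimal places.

2.50 km

n/n₀ = 1/3 ⇒ exp(−β·Z) = 1/3 ⇒ Z = ln(3) / β
Z = 1.0986 / 0.44 = 2.497 km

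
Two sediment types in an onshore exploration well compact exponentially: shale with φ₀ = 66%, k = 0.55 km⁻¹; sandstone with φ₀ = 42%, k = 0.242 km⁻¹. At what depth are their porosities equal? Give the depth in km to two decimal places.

Set φ₀ₐ e^(−kₐd) = φ₀ᵦ e^(−kᵦd) ⇒ ln(φ₀ₐ/φ₀ᵦ) = (kₐ − kᵦ)·d
d = ln(0.66/0.42) / (0.55 − 0.242) = 0.4520 / 0.308 = 1.467 km

1.47 km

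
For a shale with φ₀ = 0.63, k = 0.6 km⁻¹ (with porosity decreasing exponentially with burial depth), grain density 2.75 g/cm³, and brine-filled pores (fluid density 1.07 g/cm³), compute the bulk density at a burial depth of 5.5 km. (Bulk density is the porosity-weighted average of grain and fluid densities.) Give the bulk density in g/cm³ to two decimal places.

Porosity at depth: φ = 0.63·exp(−0.6×5.5) = 0.63×0.0369 = 0.0232
Bulk density: ρ_b = (1−φ)ρ_g + φ·ρ_f = 0.9768×2.75 + 0.0232×1.07
       = 2.686 + 0.025 = 2.711 g/cm³

2.71 g/cm³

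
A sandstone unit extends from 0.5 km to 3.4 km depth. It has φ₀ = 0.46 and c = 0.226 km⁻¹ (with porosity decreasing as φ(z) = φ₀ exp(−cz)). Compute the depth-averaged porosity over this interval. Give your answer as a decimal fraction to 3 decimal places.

⟨φ⟩ = (1/(z₂−z₁)) ∫ φ₀ e^(−cz) dz = φ₀·(e^(−c·z₁) − e^(−c·z₂)) / (c·(z₂−z₁))
e^(−0.226×0.5) = 0.8932; e^(−0.226×3.4) = 0.4638
⟨φ⟩ = 0.46 × (0.8932 − 0.4638) / (0.226 × 2.9) = 0.46 × 0.6552 = 0.3014

0.301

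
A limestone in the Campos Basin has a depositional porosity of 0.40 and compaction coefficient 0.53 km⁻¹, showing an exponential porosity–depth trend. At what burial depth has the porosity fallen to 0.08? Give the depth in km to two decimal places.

3.04 km

Invert Athy's law: d = ln(φ₀/φ) / β
d = ln(0.4/0.08) / 0.53 = ln(5) / 0.53 = 1.6094 / 0.53 = 3.037 km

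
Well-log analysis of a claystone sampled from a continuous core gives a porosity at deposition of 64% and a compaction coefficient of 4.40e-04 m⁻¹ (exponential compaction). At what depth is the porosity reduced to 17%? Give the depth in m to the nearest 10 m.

Working in km (1 km = 1000 m; β in km⁻¹ = β in m⁻¹ × 1000):
Invert Athy's law: d = ln(φ₀/φ) / β
d = ln(0.64/0.17) / 0.44 = ln(3.765) / 0.44 = 1.3257 / 0.44 = 3.013 km

3010 m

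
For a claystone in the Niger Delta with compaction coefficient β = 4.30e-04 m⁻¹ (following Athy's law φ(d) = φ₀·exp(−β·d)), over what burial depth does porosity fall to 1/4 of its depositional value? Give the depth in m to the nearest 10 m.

3220 m

Working in km (1 km = 1000 m; β in km⁻¹ = β in m⁻¹ × 1000):
φ/φ₀ = 1/4 ⇒ exp(−β·d) = 1/4 ⇒ d = ln(4) / β
d = 1.3863 / 0.43 = 3.224 km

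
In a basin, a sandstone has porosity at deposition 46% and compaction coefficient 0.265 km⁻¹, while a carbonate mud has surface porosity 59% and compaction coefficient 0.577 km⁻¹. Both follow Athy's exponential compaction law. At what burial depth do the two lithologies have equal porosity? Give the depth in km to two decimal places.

0.80 km

Set n₀ₐ e^(−βₐZ) = n₀ᵦ e^(−βᵦZ) ⇒ ln(n₀ₐ/n₀ᵦ) = (βₐ − βᵦ)·Z
Z = ln(0.46/0.59) / (0.265 − 0.577) = -0.2489 / -0.312 = 0.798 km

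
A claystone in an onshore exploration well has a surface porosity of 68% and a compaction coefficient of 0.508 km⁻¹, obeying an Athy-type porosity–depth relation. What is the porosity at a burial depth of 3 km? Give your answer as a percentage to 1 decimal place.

n = n₀·exp(−β·z) = 0.68 × exp(−0.508 × 3) = 0.68 × exp(−1.524)
  = 0.68 × 0.2178 = 0.1481

14.8%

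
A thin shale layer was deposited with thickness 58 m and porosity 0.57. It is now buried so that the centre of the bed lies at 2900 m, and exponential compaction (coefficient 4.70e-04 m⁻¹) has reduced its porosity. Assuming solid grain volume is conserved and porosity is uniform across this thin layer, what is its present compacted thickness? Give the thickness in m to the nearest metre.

Working in km (1 km = 1000 m; β in km⁻¹ = β in m⁻¹ × 1000):
Porosity at 2.9 km: φ = 0.57·exp(−0.47×2.9) = 0.1459
Solid-volume conservation: h(1−φ) = h₀(1−φ₀) ⇒ h = h₀·(1−φ₀)/(1−φ)
h = 0.058 × (1 − 0.57)/(1 − 0.1459) = 0.058 × 0.5034 = 0.0292 km

29 m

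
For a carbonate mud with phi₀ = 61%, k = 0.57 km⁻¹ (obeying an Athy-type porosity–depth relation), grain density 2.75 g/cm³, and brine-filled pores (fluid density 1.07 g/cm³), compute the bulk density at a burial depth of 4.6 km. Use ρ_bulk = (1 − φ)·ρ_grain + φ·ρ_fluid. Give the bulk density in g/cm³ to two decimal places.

2.68 g/cm³

Porosity at depth: phi = 0.61·exp(−0.57×4.6) = 0.61×0.0727 = 0.0443
Bulk density: ρ_b = (1−phi)ρ_g + phi·ρ_f = 0.9557×2.75 + 0.0443×1.07
       = 2.628 + 0.047 = 2.676 g/cm³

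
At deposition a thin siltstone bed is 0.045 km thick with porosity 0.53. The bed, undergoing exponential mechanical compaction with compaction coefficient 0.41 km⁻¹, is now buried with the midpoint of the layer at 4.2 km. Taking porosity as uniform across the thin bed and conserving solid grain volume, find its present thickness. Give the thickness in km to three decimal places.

0.023 km

Porosity at 4.2 km: phi = 0.53·exp(−0.41×4.2) = 0.0947
Solid-volume conservation: h(1−phi) = h₀(1−phi₀) ⇒ h = h₀·(1−phi₀)/(1−phi)
h = 0.045 × (1 − 0.53)/(1 − 0.0947) = 0.045 × 0.5192 = 0.0234 km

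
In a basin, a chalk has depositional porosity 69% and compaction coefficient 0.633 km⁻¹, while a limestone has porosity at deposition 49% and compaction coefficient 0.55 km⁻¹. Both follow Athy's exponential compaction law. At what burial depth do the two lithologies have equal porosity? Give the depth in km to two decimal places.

Set n₀ₐ e^(−cₐd) = n₀ᵦ e^(−cᵦd) ⇒ ln(n₀ₐ/n₀ᵦ) = (cₐ − cᵦ)·d
d = ln(0.69/0.49) / (0.633 − 0.55) = 0.3423 / 0.083 = 4.124 km

4.12 km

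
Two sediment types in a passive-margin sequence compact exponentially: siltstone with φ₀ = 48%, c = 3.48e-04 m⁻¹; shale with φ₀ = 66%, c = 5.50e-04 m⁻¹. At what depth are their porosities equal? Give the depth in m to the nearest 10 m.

1580 m

Working in km (1 km = 1000 m; c in km⁻¹ = c in m⁻¹ × 1000):
Set φ₀ₐ e^(−cₐz) = φ₀ᵦ e^(−cᵦz) ⇒ ln(φ₀ₐ/φ₀ᵦ) = (cₐ − cᵦ)·z
z = ln(0.48/0.66) / (0.348 − 0.55) = -0.3185 / -0.202 = 1.577 km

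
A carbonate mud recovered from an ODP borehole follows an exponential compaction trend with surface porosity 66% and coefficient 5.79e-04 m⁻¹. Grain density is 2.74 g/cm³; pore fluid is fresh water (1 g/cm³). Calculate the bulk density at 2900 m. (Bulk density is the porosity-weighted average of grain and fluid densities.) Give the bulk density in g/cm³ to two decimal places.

Working in km (1 km = 1000 m; β in km⁻¹ = β in m⁻¹ × 1000):
Porosity at depth: phi = 0.66·exp(−0.579×2.9) = 0.66×0.1865 = 0.1231
Bulk density: ρ_b = (1−phi)ρ_g + phi·ρ_f = 0.8769×2.74 + 0.1231×1
       = 2.403 + 0.123 = 2.526 g/cm³

2.53 g/cm³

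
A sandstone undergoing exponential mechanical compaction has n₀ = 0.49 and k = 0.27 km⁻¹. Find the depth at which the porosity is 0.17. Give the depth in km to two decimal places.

Invert Athy's law: d = ln(n₀/n) / k
d = ln(0.49/0.17) / 0.27 = ln(2.882) / 0.27 = 1.0586 / 0.27 = 3.921 km

3.92 km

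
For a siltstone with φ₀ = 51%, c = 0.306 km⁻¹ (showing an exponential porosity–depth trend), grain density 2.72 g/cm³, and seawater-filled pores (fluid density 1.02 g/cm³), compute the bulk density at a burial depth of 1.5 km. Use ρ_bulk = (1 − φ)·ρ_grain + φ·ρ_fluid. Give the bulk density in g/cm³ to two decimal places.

Porosity at depth: φ = 0.51·exp(−0.306×1.5) = 0.51×0.6319 = 0.3223
Bulk density: ρ_b = (1−φ)ρ_g + φ·ρ_f = 0.6777×2.72 + 0.3223×1.02
       = 1.843 + 0.329 = 2.172 g/cm³

2.17 g/cm³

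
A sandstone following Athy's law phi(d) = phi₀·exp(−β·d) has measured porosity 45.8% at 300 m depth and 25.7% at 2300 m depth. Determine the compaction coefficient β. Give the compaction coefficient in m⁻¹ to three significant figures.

Working in km (1 km = 1000 m; β in km⁻¹ = β in m⁻¹ × 1000):
Athy: phi(d) = phi₀ e^(−βd) ⇒ phi₁/phi₂ = e^{β(d₂−d₁)} ⇒ β = ln(phi₁/phi₂)/(d₂−d₁)
β = ln(0.458/0.257) / (2.3 − 0.3) = ln(1.782) / 2 = 0.5778 / 2 = 0.2889 km⁻¹

0.000289 m⁻¹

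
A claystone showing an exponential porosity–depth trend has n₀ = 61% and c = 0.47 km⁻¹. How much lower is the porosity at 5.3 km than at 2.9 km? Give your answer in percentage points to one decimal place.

10.6 percentage points

n(2.9) = 0.61·e^(−0.47×2.9) = 0.1561
n(5.3) = 0.61·e^(−0.47×5.3) = 0.0505
Δn = 0.1561 − 0.0505 = 0.1056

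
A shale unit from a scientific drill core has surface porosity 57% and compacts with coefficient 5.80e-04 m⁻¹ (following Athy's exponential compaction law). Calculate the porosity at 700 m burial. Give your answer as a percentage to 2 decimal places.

37.98%

Working in km (1 km = 1000 m; k in km⁻¹ = k in m⁻¹ × 1000):
n = n₀·exp(−k·z) = 0.57 × exp(−0.58 × 0.7) = 0.57 × exp(−0.406)
  = 0.57 × 0.6663 = 0.3798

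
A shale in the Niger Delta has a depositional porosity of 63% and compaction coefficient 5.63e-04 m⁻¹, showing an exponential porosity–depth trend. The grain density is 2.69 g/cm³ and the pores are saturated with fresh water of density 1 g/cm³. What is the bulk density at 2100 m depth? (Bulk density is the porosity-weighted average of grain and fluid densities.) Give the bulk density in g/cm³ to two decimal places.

Working in km (1 km = 1000 m; β in km⁻¹ = β in m⁻¹ × 1000):
Porosity at depth: φ = 0.63·exp(−0.563×2.1) = 0.63×0.3066 = 0.1931
Bulk density: ρ_b = (1−φ)ρ_g + φ·ρ_f = 0.8069×2.69 + 0.1931×1
       = 2.170 + 0.193 = 2.364 g/cm³

2.36 g/cm³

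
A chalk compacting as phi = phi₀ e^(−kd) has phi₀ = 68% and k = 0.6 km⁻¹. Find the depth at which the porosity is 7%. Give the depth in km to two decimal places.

3.79 km

Invert Athy's law: d = ln(phi₀/phi) / k
d = ln(0.68/0.07) / 0.6 = ln(9.714) / 0.6 = 2.2736 / 0.6 = 3.789 km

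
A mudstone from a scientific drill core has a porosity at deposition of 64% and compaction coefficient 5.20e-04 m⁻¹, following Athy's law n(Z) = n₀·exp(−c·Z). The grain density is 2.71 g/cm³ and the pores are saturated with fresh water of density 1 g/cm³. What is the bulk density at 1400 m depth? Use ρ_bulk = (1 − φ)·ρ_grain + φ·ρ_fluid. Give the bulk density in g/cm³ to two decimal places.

Working in km (1 km = 1000 m; c in km⁻¹ = c in m⁻¹ × 1000):
Porosity at depth: n = 0.64·exp(−0.52×1.4) = 0.64×0.4829 = 0.3090
Bulk density: ρ_b = (1−n)ρ_g + n·ρ_f = 0.6910×2.71 + 0.3090×1
       = 1.873 + 0.309 = 2.182 g/cm³

2.18 g/cm³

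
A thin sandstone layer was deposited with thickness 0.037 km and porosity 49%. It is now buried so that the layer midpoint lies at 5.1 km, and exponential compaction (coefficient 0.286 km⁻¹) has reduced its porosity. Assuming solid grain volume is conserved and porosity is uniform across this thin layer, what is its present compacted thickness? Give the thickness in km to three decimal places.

Porosity at 5.1 km: n = 0.49·exp(−0.286×5.1) = 0.1140
Solid-volume conservation: h(1−n) = h₀(1−n₀) ⇒ h = h₀·(1−n₀)/(1−n)
h = 0.037 × (1 − 0.49)/(1 − 0.1140) = 0.037 × 0.5756 = 0.0213 km

0.021 km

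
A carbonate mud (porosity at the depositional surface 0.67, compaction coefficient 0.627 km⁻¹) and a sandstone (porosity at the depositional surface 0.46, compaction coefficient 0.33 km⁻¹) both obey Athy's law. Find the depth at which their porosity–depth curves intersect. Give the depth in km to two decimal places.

1.27 km

Set phi₀ₐ e^(−kₐZ) = phi₀ᵦ e^(−kᵦZ) ⇒ ln(phi₀ₐ/phi₀ᵦ) = (kₐ − kᵦ)·Z
Z = ln(0.67/0.46) / (0.627 − 0.33) = 0.3761 / 0.297 = 1.266 km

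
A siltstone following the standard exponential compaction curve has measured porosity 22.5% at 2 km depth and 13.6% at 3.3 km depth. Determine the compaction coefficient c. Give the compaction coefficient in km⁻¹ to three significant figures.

0.387 km⁻¹

Athy: n(z) = n₀ e^(−cz) ⇒ n₁/n₂ = e^{c(z₂−z₁)} ⇒ c = ln(n₁/n₂)/(z₂−z₁)
c = ln(0.225/0.136) / (3.3 − 2) = ln(1.654) / 1.3 = 0.5034 / 1.3 = 0.3873 km⁻¹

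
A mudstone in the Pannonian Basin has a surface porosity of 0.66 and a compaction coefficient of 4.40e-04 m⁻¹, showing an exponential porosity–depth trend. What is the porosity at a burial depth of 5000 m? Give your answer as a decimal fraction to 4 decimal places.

0.0731

Working in km (1 km = 1000 m; c in km⁻¹ = c in m⁻¹ × 1000):
n = n₀·exp(−c·d) = 0.66 × exp(−0.44 × 5) = 0.66 × exp(−2.2)
  = 0.66 × 0.1108 = 0.0731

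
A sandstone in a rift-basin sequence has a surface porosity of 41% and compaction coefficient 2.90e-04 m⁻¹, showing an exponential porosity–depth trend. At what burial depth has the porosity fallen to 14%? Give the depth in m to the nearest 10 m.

Working in km (1 km = 1000 m; k in km⁻¹ = k in m⁻¹ × 1000):
Invert Athy's law: z = ln(phi₀/phi) / k
z = ln(0.41/0.14) / 0.29 = ln(2.929) / 0.29 = 1.0745 / 0.29 = 3.705 km

3710 m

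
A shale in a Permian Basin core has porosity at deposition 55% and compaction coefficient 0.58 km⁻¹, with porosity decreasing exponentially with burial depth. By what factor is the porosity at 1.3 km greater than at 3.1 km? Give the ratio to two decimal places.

2.84

n(Z₁)/n(Z₂) = e^(−β·Z₁)/e^(−β·Z₂) = e^{β(Z₂−Z₁)}
= exp(0.58 × 1.8) = exp(1.044) = 2.8406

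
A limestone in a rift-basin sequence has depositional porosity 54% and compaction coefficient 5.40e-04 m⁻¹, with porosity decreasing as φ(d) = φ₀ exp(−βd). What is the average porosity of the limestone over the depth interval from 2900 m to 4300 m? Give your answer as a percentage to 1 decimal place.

Working in km (1 km = 1000 m; β in km⁻¹ = β in m⁻¹ × 1000):
⟨φ⟩ = (1/(d₂−d₁)) ∫ φ₀ e^(−βd) dd = φ₀·(e^(−β·d₁) − e^(−β·d₂)) / (β·(d₂−d₁))
e^(−0.54×2.9) = 0.2089; e^(−0.54×4.3) = 0.0981
⟨φ⟩ = 0.54 × (0.2089 − 0.0981) / (0.54 × 1.4) = 0.54 × 0.1466 = 0.0791

7.9%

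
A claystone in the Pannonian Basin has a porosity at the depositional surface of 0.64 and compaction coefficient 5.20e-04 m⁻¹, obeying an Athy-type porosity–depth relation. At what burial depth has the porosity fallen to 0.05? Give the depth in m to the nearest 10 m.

4900 m

Working in km (1 km = 1000 m; c in km⁻¹ = c in m⁻¹ × 1000):
Invert Athy's law: d = ln(φ₀/φ) / c
d = ln(0.64/0.05) / 0.52 = ln(12.8) / 0.52 = 2.5494 / 0.52 = 4.903 km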